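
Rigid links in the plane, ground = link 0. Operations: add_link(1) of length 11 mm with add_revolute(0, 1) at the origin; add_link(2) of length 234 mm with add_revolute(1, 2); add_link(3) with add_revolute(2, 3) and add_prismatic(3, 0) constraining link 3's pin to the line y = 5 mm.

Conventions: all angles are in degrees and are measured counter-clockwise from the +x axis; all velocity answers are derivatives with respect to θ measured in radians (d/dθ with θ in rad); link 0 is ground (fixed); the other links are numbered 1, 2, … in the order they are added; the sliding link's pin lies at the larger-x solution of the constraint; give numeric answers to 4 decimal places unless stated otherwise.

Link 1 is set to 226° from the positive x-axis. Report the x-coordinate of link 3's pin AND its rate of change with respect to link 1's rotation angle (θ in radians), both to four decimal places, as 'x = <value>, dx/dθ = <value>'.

geometry: r = 11 mm, L = 234 mm, e = 5 mm
crank pin P = (r cos θ, r sin θ) = (-7.641242, -7.912738)
h = r sin θ − e = -7.912738 − 5 = -12.912738
x = r cos θ + √(L² − h²) = -7.641242 + 233.643449 = 226.002207
dx/dθ = −r sin θ − h·r cos θ/√(L² − h²) (θ in radians; h = -12.912738) = 7.490430

x = 226.0022, dx/dθ = 7.4904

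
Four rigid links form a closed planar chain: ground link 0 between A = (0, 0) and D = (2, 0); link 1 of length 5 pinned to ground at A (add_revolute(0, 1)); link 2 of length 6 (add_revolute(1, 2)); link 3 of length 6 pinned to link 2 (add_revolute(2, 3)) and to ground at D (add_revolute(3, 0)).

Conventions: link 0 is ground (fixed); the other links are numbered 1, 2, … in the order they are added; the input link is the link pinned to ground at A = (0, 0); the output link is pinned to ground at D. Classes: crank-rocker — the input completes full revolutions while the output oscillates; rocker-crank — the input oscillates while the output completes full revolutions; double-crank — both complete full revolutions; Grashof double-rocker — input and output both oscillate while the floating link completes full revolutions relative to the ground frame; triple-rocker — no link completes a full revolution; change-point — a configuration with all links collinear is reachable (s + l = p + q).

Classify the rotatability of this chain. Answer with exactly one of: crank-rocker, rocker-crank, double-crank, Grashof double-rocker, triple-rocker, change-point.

lengths: ground=2, input=5, coupler=6, output=6
sorted: s=2 (shortest), l=6 (longest), p+q=11
s + l = 8 vs p + q = 11
s + l < p + q (Grashof) with shortest = ground link → double-crank

double-crank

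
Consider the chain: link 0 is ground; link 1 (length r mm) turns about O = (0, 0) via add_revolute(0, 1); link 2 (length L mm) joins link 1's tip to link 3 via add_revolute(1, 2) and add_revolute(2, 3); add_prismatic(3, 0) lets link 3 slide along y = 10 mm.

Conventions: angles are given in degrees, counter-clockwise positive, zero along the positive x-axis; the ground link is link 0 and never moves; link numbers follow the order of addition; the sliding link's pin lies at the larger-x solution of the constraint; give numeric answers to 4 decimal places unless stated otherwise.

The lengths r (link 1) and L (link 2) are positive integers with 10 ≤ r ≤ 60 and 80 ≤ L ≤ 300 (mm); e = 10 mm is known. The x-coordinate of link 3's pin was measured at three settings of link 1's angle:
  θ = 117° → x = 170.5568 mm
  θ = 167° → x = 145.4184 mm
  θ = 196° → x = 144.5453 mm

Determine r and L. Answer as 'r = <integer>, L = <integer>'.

constraint per measurement: (x − r cos θ)² + (r sin θ − e)² = L²
subtracting the θ₁ and θ₂ equations cancels the r² and L² terms:
r = (x₁² − x₂²) / (2[(x₁cos θ₁ + e sin θ₁) − (x₂cos θ₂ + e sin θ₂)]) = 55.9999 → r = 56
L² = (x₁ − r cos θ₁)² + (r sin θ₁ − e)² = 39999.9854 → L = 200.0000 → L = 200
check at θ₃=196°: x = 144.5453 (printed 144.5453) ✓

r = 56, L = 200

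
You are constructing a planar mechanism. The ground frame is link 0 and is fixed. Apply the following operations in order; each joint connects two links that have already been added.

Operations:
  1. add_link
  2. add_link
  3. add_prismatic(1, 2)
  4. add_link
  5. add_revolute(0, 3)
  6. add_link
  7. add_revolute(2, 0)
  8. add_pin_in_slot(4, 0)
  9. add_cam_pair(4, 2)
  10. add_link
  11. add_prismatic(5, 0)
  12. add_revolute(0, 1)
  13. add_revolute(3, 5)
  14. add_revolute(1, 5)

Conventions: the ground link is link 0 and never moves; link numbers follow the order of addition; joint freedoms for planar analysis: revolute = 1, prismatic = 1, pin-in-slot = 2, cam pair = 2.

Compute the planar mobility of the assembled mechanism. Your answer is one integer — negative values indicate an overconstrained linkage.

(L,J1,J2)=(1,0,0); link0 fixed
link1: (2,0,0)
link2: (3,0,0)
P 1-2 [J1]: (3,1,0)
link3: (4,1,0)
R 0-3 [J1]: (4,2,0)
link4: (5,2,0)
R 2-0 [J1]: (5,3,0)
PS 4-0 [J2]: (5,3,1)
C 4-2 [J2]: (5,3,2)
link5: (6,3,2)
P 5-0 [J1]: (6,4,2)
R 0-1 [J1]: (6,5,2)
R 3-5 [J1]: (6,6,2)
R 1-5 [J1]: (6,7,2)
Grübler: 3·5 − 2·7 − 2 = -1

M = -1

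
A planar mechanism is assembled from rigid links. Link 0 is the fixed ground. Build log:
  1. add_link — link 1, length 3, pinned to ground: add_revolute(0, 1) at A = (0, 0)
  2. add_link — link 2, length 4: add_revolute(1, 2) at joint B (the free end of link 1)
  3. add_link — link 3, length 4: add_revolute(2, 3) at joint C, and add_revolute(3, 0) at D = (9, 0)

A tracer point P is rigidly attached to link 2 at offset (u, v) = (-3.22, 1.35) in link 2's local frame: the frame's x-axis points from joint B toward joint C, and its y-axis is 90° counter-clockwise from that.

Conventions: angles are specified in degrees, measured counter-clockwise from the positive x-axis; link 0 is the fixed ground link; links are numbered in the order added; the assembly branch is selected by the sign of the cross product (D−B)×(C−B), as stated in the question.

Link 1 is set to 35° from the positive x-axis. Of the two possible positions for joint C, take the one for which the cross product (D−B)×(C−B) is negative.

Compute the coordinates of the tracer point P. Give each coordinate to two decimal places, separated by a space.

A=(0,0), D=(9.00,0)
B = A + 3.00·(cos35°, sin35°) = (2.4575, 1.7207)
|BD| = 6.7650
circle(B,4.00) ∩ circle(D,4.00): a=3.3825, h=2.1351
  candidates: C₊=(6.2718,2.9252) cross=14.444; C₋=(5.1857,-1.2045) cross=-14.444
  branch - wants cross < 0 → take C=(5.1857,-1.2045) (cross=-14.444)
ex = (C−B)/|BC| = (0.6821,-0.7313); ey = (0.7313,0.6821)
P = B + -3.22·ex + 1.35·ey = (1.2485,4.9963)

1.25 5.00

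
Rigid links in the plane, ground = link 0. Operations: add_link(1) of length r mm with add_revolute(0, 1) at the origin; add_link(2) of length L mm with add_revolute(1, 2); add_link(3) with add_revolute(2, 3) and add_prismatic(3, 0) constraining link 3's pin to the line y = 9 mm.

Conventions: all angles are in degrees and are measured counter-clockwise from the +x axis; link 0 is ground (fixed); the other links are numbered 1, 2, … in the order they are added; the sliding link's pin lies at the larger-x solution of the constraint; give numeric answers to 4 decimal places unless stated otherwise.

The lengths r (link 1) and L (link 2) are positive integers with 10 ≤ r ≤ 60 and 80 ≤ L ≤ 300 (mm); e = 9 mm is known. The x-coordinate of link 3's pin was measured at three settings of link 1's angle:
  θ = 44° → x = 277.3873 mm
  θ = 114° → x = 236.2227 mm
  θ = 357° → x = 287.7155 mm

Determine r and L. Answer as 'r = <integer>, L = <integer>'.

constraint per measurement: (x − r cos θ)² + (r sin θ − e)² = L²
subtracting the θ₁ and θ₂ equations cancels the r² and L² terms:
r = (x₁² − x₂²) / (2[(x₁cos θ₁ + e sin θ₁) − (x₂cos θ₂ + e sin θ₂)]) = 36.0000 → r = 36
L² = (x₁ − r cos θ₁)² + (r sin θ₁ − e)² = 63504.0034 → L = 252.0000 → L = 252
check at θ₃=357°: x = 287.7155 (printed 287.7155) ✓

r = 36, L = 252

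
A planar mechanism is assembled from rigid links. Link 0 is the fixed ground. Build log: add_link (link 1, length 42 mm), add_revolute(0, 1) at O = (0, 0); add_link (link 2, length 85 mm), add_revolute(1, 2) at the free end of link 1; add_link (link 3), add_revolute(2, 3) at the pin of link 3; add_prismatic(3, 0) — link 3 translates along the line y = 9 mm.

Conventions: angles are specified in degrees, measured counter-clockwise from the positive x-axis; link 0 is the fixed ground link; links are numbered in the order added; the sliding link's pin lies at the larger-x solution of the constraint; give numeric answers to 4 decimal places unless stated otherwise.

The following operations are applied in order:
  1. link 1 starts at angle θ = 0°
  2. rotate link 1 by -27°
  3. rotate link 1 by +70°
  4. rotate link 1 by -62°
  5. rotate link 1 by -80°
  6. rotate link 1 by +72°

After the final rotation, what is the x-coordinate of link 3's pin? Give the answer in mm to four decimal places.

geometry: r = 42 mm, L = 85 mm, e = 9 mm; θ starts at 0°
rotate link 1 by -27°: θ ← 0° -27° = -27°
rotate link 1 by +70°: θ ← -27° +70° = 43°
rotate link 1 by -62°: θ ← 43° -62° = -19°
rotate link 1 by -80°: θ ← -19° -80° = -99°
rotate link 1 by +72°: θ ← -99° +72° = -27°
crank pin P = (r cos θ, r sin θ) = (37.422274, -19.067601)
h = r sin θ − e = -19.067601 − 9 = -28.067601
x = r cos θ + √(L² − h²) = 37.422274 + 80.232224 = 117.654498

117.6545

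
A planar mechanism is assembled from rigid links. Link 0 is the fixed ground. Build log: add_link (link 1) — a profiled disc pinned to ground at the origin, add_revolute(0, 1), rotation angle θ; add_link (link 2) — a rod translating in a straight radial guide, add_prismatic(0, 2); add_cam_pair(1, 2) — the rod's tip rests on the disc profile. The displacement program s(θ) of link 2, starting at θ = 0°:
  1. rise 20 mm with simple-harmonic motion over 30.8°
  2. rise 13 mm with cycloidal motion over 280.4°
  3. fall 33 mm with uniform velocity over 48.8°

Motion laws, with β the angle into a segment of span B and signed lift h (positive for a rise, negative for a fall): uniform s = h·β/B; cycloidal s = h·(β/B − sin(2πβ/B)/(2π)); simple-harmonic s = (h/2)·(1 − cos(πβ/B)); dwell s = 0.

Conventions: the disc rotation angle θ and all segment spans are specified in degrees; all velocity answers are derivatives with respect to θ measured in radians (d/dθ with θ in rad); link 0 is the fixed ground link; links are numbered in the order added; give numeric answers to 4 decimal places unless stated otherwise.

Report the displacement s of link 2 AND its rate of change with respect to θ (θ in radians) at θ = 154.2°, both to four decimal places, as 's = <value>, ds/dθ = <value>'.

seg 1 [0°–30.8°] simple-harmonic, h=20: full span → s += 20 → s = 20.0000
seg 2 [30.8°–311.2°] cycloidal, h=13: θ=154.2° here. β=123.4, B=280.4. 13·(0.4401 − sin(2π·0.4401)/(2π)) = 4.9605 → s = 24.9605
velocity in seg [30.8°–311.2°] (cycloidal), θ in radians: β = 123.4° = 2.1537 rad, B = 280.4° = 4.8939 rad; ds/dθ = (h/B)(1 − cos(2πβ/B)) = (13/4.8939)(1 − cos(2π·0.4401)) = 5.126719 mm/rad

s = 24.9605, ds/dθ = 5.1267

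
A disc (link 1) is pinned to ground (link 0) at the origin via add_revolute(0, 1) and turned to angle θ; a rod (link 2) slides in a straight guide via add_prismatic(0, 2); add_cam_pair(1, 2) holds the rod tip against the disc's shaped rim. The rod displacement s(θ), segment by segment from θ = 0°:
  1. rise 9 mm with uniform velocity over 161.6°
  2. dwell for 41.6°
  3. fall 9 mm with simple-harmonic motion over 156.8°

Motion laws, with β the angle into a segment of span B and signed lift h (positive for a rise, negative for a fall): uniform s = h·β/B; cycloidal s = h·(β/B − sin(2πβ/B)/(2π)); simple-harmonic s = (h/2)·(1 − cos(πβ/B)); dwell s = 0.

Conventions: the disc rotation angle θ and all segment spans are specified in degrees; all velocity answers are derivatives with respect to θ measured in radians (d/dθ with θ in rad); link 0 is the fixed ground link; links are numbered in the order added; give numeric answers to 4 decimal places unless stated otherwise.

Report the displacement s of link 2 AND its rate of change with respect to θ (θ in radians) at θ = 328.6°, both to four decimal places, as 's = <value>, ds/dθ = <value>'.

segment 1 (0° to 161.6°, uniform, h = 9) is passed completely: s = 0.0000 + (9) = 9.0000
segment 2 (161.6° to 203.2°, dwell): s unchanged at 9.0000
θ = 328.6° falls in segment 3 (203.2° to 360°, simple-harmonic, h = -9): β = 328.6 − 203.2 = 125.4°, B = 156.8°; Δs = -9/2·(1 − cos(π·0.7997)) = -8.1385; s = 9.0000 − 8.1385 = 0.8615
velocity in seg [203.2°–360°] (simple-harmonic), θ in radians: β = 125.4° = 2.1886 rad, B = 156.8° = 2.7367 rad; ds/dθ = (πh/(2B)) sin(πβ/B) = (π·(-9)/(2·2.7367)) sin(π·0.7997) = -3.039739 mm/rad

s = 0.8615, ds/dθ = -3.0397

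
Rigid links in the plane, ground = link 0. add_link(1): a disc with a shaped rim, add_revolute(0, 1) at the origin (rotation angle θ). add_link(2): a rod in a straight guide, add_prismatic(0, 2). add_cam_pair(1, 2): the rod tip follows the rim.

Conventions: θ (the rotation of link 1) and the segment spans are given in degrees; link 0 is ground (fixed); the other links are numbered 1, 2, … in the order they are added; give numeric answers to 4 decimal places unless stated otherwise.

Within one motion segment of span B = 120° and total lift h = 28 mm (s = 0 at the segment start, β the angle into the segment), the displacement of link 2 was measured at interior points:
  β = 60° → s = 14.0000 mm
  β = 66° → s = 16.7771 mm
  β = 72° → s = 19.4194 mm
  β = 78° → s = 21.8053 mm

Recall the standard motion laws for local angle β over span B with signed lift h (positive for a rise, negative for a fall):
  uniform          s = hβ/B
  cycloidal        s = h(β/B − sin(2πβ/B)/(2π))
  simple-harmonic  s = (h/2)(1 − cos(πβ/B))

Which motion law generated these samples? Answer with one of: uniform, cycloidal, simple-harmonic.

candidates at β/B = r: uniform s = h·r (linear in β); cycloidal s = h·(r − sin(2πr)/(2π)); simple-harmonic s = (h/2)(1 − cos(πr))
β=60°: printed 14.0000 | uniform 14.0000, cycloidal 14.0000, simple-harmonic 14.0000
β=66°: printed 16.7771 | uniform 15.4000, cycloidal 16.7771, simple-harmonic 16.1901
β=72°: printed 19.4194 | uniform 16.8000, cycloidal 19.4194, simple-harmonic 18.3262
β=78°: printed 21.8053 | uniform 18.2000, cycloidal 21.8053, simple-harmonic 20.3559
only one law matches every sample → cycloidal

cycloidal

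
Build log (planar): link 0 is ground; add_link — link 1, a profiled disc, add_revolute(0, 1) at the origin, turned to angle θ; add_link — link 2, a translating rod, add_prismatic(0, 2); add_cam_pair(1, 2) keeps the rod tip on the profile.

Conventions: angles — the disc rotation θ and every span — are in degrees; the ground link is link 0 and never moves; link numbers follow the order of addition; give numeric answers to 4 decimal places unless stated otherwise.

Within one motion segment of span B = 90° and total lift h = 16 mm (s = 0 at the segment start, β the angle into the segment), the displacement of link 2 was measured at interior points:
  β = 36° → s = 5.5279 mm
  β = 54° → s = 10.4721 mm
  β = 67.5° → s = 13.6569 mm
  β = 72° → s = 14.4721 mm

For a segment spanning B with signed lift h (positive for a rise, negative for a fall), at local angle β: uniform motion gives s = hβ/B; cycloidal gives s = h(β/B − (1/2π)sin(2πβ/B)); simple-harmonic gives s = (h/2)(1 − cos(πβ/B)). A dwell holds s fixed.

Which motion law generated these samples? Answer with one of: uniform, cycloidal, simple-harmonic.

candidates at β/B = r: uniform s = h·r (linear in β); cycloidal s = h·(r − sin(2πr)/(2π)); simple-harmonic s = (h/2)(1 − cos(πr))
β=36°: printed 5.5279 | uniform 6.4000, cycloidal 4.9032, simple-harmonic 5.5279
β=54°: printed 10.4721 | uniform 9.6000, cycloidal 11.0968, simple-harmonic 10.4721
β=67.5°: printed 13.6569 | uniform 12.0000, cycloidal 14.5465, simple-harmonic 13.6569
β=72°: printed 14.4721 | uniform 12.8000, cycloidal 15.2218, simple-harmonic 14.4721
only one law matches every sample → simple-harmonic

simple-harmonic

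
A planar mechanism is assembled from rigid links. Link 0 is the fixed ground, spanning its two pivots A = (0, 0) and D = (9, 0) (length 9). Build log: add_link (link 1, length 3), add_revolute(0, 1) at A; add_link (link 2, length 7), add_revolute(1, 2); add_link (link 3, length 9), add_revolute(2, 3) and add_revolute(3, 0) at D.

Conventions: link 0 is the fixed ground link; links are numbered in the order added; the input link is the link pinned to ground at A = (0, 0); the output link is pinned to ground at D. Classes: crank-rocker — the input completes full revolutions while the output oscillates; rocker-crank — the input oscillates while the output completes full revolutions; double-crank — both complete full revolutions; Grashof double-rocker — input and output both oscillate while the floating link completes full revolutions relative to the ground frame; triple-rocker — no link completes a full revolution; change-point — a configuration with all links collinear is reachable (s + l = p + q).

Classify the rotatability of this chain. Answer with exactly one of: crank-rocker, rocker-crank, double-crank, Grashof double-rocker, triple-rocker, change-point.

lengths: ground=9, input=3, coupler=7, output=9
sorted: s=3 (shortest), l=9 (longest), p+q=16
s + l = 12 vs p + q = 16
s + l < p + q (Grashof) with shortest = input link → crank-rocker

crank-rocker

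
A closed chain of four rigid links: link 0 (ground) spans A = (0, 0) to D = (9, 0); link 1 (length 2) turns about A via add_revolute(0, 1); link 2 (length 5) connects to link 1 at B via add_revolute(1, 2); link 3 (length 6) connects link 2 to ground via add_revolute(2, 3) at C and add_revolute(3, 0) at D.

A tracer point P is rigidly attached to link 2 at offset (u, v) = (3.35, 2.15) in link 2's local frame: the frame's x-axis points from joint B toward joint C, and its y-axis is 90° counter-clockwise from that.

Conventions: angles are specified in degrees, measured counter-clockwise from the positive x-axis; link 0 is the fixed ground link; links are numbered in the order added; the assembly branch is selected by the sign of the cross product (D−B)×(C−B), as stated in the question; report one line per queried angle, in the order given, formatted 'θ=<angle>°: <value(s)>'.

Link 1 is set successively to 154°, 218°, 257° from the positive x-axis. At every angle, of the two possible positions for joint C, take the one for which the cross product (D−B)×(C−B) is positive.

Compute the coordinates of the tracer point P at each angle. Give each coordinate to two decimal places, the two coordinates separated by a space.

A=(0,0), D=(9.00,0)
θ=154°: B = A + 2.00·(cos154°, sin154°) = (-1.7976, 0.8767)
θ=154°: |BD| = 10.8331
θ=154°: circle(B,5.00) ∩ circle(D,6.00): a=4.9089, h=0.9503
θ=154°:   candidates: C₊=(3.1721,1.4267) cross=10.295; C₋=(3.0183,-0.4677) cross=-10.295
θ=154°:   branch + wants cross > 0 → take C=(3.1721,1.4267) (cross=10.295)
θ=154°: ex = (C−B)/|BC| = (0.9939,0.1100); ey = (-0.1100,0.9939)
θ=154°: P = B + 3.35·ex + 2.15·ey = (1.2956,3.3821)
θ=218°: B = A + 2.00·(cos218°, sin218°) = (-1.5760, -1.2313)
θ=218°: |BD| = 10.6475
θ=218°: circle(B,5.00) ∩ circle(D,6.00): a=4.8072, h=1.3752
θ=218°:   candidates: C₊=(3.0399,0.6905) cross=14.642; C₋=(3.3579,-2.0413) cross=-14.642
θ=218°:   branch + wants cross > 0 → take C=(3.0399,0.6905) (cross=14.642)
θ=218°: ex = (C−B)/|BC| = (0.9232,0.3844); ey = (-0.3844,0.9232)
θ=218°: P = B + 3.35·ex + 2.15·ey = (0.6902,2.0412)
θ=257°: B = A + 2.00·(cos257°, sin257°) = (-0.4499, -1.9487)
θ=257°: |BD| = 9.6487
θ=257°: circle(B,5.00) ∩ circle(D,6.00): a=4.2543, h=2.6269
θ=257°:   candidates: C₊=(3.1862,1.4833) cross=25.346; C₋=(4.2473,-3.6622) cross=-25.346
θ=257°:   branch + wants cross > 0 → take C=(3.1862,1.4833) (cross=25.346)
θ=257°: ex = (C−B)/|BC| = (0.7272,0.6864); ey = (-0.6864,0.7272)
θ=257°: P = B + 3.35·ex + 2.15·ey = (0.5105,1.9142)

θ=154°: 1.30 3.38
θ=218°: 0.69 2.04
θ=257°: 0.51 1.91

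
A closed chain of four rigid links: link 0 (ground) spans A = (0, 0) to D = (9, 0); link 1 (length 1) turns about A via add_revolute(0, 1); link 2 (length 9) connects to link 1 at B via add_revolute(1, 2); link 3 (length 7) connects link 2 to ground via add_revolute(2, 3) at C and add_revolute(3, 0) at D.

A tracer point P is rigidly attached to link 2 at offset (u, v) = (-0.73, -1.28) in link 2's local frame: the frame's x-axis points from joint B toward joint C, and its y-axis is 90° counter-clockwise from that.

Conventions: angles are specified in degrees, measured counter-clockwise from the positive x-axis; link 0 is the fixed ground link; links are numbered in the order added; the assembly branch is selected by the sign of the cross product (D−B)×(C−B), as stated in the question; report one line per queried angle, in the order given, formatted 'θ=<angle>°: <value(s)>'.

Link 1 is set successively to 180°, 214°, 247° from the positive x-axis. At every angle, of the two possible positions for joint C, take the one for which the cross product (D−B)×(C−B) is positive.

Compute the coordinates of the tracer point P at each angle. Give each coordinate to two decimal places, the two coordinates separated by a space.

A=(0,0), D=(9.00,0)
θ=180°: B = A + 1.00·(cos180°, sin180°) = (-1.0000, 0.0000)
θ=180°: |BD| = 10.0000
θ=180°: circle(B,9.00) ∩ circle(D,7.00): a=6.6000, h=6.1188
θ=180°:   candidates: C₊=(5.6000,6.1188) cross=61.188; C₋=(5.6000,-6.1188) cross=-61.188
θ=180°:   branch + wants cross > 0 → take C=(5.6000,6.1188) (cross=61.188)
θ=180°: ex = (C−B)/|BC| = (0.7333,0.6799); ey = (-0.6799,0.7333)
θ=180°: P = B + -0.73·ex + -1.28·ey = (-0.6651,-1.4350)
θ=214°: B = A + 1.00·(cos214°, sin214°) = (-0.8290, -0.5592)
θ=214°: |BD| = 9.8449
θ=214°: circle(B,9.00) ∩ circle(D,7.00): a=6.5477, h=6.1748
θ=214°:   candidates: C₊=(5.3573,5.9775) cross=60.790; C₋=(6.0588,-6.3521) cross=-60.790
θ=214°:   branch + wants cross > 0 → take C=(5.3573,5.9775) (cross=60.790)
θ=214°: ex = (C−B)/|BC| = (0.6874,0.7263); ey = (-0.7263,0.6874)
θ=214°: P = B + -0.73·ex + -1.28·ey = (-0.4012,-1.9692)
θ=247°: B = A + 1.00·(cos247°, sin247°) = (-0.3907, -0.9205)
θ=247°: |BD| = 9.4357
θ=247°: circle(B,9.00) ∩ circle(D,7.00): a=6.4135, h=6.3140
θ=247°:   candidates: C₊=(5.3763,5.9890) cross=59.577; C₋=(6.6082,-6.5787) cross=-59.577
θ=247°:   branch + wants cross > 0 → take C=(5.3763,5.9890) (cross=59.577)
θ=247°: ex = (C−B)/|BC| = (0.6408,0.7677); ey = (-0.7677,0.6408)
θ=247°: P = B + -0.73·ex + -1.28·ey = (0.1242,-2.3011)

θ=180°: -0.67 -1.43
θ=214°: -0.40 -1.97
θ=247°: 0.12 -2.30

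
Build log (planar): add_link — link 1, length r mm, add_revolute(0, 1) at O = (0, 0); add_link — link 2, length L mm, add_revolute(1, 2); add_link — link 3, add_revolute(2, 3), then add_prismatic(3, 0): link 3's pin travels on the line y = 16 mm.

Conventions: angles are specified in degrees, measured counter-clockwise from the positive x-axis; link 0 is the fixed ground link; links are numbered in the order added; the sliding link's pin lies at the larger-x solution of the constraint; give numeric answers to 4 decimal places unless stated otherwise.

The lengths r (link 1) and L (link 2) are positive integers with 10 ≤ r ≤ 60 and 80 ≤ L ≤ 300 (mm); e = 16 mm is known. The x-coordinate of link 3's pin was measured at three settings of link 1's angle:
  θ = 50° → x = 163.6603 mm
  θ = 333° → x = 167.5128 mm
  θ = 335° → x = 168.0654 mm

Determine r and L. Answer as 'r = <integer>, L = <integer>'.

constraint per measurement: (x − r cos θ)² + (r sin θ − e)² = L²
subtracting the θ₁ and θ₂ equations cancels the r² and L² terms:
r = (x₁² − x₂²) / (2[(x₁cos θ₁ + e sin θ₁) − (x₂cos θ₂ + e sin θ₂)]) = 25.9998 → r = 26
L² = (x₁ − r cos θ₁)² + (r sin θ₁ − e)² = 21609.0065 → L = 147.0000 → L = 147
check at θ₃=335°: x = 168.0654 (printed 168.0654) ✓

r = 26, L = 147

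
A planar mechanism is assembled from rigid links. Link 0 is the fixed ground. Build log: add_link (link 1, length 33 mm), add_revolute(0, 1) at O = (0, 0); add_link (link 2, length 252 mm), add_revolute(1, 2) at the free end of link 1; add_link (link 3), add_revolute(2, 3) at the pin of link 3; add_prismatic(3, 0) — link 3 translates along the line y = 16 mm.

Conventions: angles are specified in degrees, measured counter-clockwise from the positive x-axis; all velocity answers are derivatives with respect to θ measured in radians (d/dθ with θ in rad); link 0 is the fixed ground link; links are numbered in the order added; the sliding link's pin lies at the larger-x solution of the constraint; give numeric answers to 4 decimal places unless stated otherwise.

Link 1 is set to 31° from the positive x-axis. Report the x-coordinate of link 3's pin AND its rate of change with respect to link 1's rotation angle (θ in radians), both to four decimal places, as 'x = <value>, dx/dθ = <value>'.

geometry: r = 33 mm, L = 252 mm, e = 16 mm
crank pin P = (r cos θ, r sin θ) = (28.286521, 16.996256)
h = r sin θ − e = 16.996256 − 16 = 0.996256
x = r cos θ + √(L² − h²) = 28.286521 + 251.998031 = 280.284552
dx/dθ = −r sin θ − h·r cos θ/√(L² − h²) (θ in radians; h = 0.996256) = -17.108085

x = 280.2846, dx/dθ = -17.1081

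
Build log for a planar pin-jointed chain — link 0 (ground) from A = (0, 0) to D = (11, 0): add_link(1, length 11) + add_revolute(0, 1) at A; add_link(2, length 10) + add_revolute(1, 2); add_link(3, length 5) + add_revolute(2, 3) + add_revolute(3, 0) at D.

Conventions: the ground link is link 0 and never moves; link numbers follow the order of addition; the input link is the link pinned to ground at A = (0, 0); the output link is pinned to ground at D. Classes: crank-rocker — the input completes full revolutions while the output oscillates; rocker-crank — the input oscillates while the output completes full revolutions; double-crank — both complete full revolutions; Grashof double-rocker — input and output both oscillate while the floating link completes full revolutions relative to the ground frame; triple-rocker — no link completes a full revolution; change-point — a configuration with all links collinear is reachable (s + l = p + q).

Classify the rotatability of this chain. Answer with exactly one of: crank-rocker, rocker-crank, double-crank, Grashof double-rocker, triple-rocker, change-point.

lengths: ground=11, input=11, coupler=10, output=5
sorted: s=5 (shortest), l=11 (longest), p+q=21
s + l = 16 vs p + q = 21
s + l < p + q (Grashof) with shortest = output link → rocker-crank

rocker-crank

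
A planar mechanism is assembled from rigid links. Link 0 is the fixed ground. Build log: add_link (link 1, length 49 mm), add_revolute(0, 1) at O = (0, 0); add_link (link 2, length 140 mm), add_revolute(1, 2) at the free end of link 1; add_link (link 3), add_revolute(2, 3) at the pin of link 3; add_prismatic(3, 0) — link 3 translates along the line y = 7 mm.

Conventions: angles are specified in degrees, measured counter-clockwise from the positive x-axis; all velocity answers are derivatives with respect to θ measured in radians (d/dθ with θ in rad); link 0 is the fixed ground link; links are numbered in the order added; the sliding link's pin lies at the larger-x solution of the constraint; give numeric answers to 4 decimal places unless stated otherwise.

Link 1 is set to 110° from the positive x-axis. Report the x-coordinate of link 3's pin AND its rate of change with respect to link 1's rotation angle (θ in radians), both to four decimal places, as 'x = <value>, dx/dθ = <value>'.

geometry: r = 49 mm, L = 140 mm, e = 7 mm
crank pin P = (r cos θ, r sin θ) = (-16.758987, 46.044938)
h = r sin θ − e = 46.044938 − 7 = 39.044938
x = r cos θ + √(L² − h²) = -16.758987 + 134.445129 = 117.686142
dx/dθ = −r sin θ − h·r cos θ/√(L² − h²) (θ in radians; h = 39.044938) = -41.177870

x = 117.6861, dx/dθ = -41.1779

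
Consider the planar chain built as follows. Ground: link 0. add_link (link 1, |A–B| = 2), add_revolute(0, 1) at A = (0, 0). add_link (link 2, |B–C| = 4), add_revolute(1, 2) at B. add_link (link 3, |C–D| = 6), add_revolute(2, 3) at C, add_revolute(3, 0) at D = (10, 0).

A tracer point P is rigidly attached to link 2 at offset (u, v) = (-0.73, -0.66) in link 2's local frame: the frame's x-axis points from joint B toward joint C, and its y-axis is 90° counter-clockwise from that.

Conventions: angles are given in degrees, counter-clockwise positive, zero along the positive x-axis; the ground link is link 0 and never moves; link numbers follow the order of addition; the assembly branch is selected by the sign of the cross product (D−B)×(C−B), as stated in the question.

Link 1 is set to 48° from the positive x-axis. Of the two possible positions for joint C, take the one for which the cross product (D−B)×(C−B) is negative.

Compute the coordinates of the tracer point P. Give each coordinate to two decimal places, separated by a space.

A=(0,0), D=(10.00,0)
B = A + 2.00·(cos48°, sin48°) = (1.3383, 1.4863)
|BD| = 8.7883
circle(B,4.00) ∩ circle(D,6.00): a=3.2563, h=2.3230
  candidates: C₊=(4.9405,3.2252) cross=20.416; C₋=(4.1548,-1.3540) cross=-20.416
  branch - wants cross < 0 → take C=(4.1548,-1.3540) (cross=-20.416)
ex = (C−B)/|BC| = (0.7041,-0.7101); ey = (0.7101,0.7041)
P = B + -0.73·ex + -0.66·ey = (0.3556,1.5399)

0.36 1.54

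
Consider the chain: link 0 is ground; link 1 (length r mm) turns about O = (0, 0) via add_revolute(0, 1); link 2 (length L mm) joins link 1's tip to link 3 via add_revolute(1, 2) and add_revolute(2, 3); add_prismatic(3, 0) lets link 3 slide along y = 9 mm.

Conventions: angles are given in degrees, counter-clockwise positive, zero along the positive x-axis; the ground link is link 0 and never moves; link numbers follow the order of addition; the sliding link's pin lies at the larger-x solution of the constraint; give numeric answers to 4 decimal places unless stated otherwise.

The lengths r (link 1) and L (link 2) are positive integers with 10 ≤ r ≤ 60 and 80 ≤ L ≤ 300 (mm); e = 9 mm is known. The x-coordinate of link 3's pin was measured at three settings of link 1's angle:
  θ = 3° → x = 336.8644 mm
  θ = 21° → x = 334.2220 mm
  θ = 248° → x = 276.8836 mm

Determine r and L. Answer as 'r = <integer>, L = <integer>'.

constraint per measurement: (x − r cos θ)² + (r sin θ − e)² = L²
subtracting the θ₁ and θ₂ equations cancels the r² and L² terms:
r = (x₁² − x₂²) / (2[(x₁cos θ₁ + e sin θ₁) − (x₂cos θ₂ + e sin θ₂)]) = 41.0000 → r = 41
L² = (x₁ − r cos θ₁)² + (r sin θ₁ − e)² = 87615.9754 → L = 296.0000 → L = 296
check at θ₃=248°: x = 276.8836 (printed 276.8836) ✓

r = 41, L = 296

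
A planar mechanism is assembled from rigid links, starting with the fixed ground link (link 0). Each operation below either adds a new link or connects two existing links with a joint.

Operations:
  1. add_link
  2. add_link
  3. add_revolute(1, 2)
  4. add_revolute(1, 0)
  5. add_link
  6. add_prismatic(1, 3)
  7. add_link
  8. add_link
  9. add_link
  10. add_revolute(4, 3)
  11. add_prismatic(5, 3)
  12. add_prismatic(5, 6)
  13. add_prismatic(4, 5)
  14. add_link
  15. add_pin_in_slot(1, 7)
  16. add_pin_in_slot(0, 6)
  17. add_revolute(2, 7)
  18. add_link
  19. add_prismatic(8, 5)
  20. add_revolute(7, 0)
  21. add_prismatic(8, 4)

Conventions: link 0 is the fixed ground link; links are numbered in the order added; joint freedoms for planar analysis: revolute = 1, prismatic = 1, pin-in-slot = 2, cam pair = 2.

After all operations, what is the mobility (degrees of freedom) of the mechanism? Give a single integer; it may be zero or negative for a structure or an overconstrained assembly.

link 0 = ground. State L|J1|J2 = 1|0|0
+link1  2|0|0
+link2  3|0|0
R(1,2) f=1→J1  3|1|0
R(1,0) f=1→J1  3|2|0
+link3  4|2|0
P(1,3) f=1→J1  4|3|0
+link4  5|3|0
+link5  6|3|0
+link6  7|3|0
R(4,3) f=1→J1  7|4|0
P(5,3) f=1→J1  7|5|0
P(5,6) f=1→J1  7|6|0
P(4,5) f=1→J1  7|7|0
+link7  8|7|0
PS(1,7) f=2→J2  8|7|1
PS(0,6) f=2→J2  8|7|2
R(2,7) f=1→J1  8|8|2
+link8  9|8|2
P(8,5) f=1→J1  9|9|2
R(7,0) f=1→J1  9|10|2
P(8,4) f=1→J1  9|11|2
M = 3(9−1)−2·11−2 = 24−22−2 = 0

M = 0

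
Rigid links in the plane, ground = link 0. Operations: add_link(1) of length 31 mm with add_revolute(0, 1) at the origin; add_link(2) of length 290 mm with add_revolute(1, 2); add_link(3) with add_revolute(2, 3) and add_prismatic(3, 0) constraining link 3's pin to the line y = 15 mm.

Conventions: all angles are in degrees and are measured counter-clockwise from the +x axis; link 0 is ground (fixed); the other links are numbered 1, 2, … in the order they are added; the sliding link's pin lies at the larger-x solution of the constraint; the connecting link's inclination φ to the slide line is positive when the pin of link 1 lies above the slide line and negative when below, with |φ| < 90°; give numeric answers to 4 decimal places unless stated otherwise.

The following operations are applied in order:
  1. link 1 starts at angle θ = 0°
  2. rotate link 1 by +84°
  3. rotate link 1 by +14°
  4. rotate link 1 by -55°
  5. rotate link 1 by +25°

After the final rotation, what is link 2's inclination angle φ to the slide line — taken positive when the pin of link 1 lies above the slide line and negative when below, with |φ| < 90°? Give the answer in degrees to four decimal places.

geometry: r = 31 mm, L = 290 mm, e = 15 mm; θ starts at 0°
rotate link 1 by +84°: θ ← 0° +84° = 84°
rotate link 1 by +14°: θ ← 84° +14° = 98°
rotate link 1 by -55°: θ ← 98° -55° = 43°
rotate link 1 by +25°: θ ← 43° +25° = 68°
h = r sin θ − e = 28.742699 − 15 = 13.742699
sin φ = h / L = 13.742699 / 290 = 0.04738862
φ = arcsin(0.04738862) = 2.716185°

2.7162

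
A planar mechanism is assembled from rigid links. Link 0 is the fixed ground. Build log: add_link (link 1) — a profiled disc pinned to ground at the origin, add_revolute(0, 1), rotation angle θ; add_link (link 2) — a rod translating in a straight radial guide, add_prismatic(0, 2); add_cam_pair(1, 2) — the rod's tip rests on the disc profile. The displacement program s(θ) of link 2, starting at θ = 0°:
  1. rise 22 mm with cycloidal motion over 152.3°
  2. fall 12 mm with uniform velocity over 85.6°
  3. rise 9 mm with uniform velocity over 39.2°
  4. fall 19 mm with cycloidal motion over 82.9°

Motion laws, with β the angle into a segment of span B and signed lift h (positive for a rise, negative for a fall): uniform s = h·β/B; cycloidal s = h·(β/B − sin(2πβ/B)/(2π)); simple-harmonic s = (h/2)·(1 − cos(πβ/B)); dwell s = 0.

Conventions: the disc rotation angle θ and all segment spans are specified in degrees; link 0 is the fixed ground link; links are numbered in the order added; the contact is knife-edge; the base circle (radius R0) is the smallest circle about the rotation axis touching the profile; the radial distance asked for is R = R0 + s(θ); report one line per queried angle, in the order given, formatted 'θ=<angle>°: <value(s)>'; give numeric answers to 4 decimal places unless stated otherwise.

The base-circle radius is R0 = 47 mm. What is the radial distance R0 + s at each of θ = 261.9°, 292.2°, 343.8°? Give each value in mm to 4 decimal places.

seg 1 [0°–152.3°] cycloidal, h=22: full span → s += 22 → s = 22.0000
seg 2 [152.3°–237.9°] uniform, h=-12: full span → s += -12 → s = 10.0000
seg 3 [237.9°–277.1°] uniform, h=9: θ=261.9° here. β=24, B=39.2. 9·24/39.2 = 5.5102 → s = 15.5102
seg 3 [237.9°–277.1°] uniform, h=9: full span → s += 9 → s = 19.0000
seg 4 [277.1°–360°] cycloidal, h=-19: θ=292.2° here. β=15.1, B=82.9. -19·(0.1821 − sin(2π·0.1821)/(2π)) = -0.7075 → s = 18.2925
seg 4 [277.1°–360°] cycloidal, h=-19: θ=343.8° here. β=66.7, B=82.9. -19·(0.8046 − sin(2π·0.8046)/(2π)) = -18.1349 → s = 0.8651
θ=261.9°: R = R0 + s = 47 + 15.5102 = 62.5102
θ=292.2°: R = R0 + s = 47 + 18.2925 = 65.2925
θ=343.8°: R = R0 + s = 47 + 0.8651 = 47.8651

θ=261.9°: 62.5102
θ=292.2°: 65.2925
θ=343.8°: 47.8651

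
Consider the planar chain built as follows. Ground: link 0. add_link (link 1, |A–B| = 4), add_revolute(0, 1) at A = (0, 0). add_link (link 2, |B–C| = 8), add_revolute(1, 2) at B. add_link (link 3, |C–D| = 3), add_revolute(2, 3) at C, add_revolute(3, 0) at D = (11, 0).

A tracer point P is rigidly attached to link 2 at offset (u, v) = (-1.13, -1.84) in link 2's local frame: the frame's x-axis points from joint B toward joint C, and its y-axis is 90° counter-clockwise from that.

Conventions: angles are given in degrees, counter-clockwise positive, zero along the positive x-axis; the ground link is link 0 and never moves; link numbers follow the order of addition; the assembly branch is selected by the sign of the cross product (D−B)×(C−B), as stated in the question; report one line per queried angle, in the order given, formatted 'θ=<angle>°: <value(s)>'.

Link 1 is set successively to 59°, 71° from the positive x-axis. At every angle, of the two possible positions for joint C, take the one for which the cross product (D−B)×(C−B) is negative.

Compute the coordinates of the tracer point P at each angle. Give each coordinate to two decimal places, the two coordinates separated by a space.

A=(0,0), D=(11.00,0)
θ=59°: B = A + 4.00·(cos59°, sin59°) = (2.0602, 3.4287)
θ=59°: |BD| = 9.5748
θ=59°: circle(B,8.00) ∩ circle(D,3.00): a=7.6595, h=2.3091
θ=59°:   candidates: C₊=(10.0386,2.8418) cross=22.109; C₋=(8.3849,-1.4701) cross=-22.109
θ=59°:   branch - wants cross < 0 → take C=(8.3849,-1.4701) (cross=-22.109)
θ=59°: ex = (C−B)/|BC| = (0.7906,-0.6123); ey = (0.6123,0.7906)
θ=59°: P = B + -1.13·ex + -1.84·ey = (0.0401,2.6659)
θ=71°: B = A + 4.00·(cos71°, sin71°) = (1.3023, 3.7821)
θ=71°: |BD| = 10.4091
θ=71°: circle(B,8.00) ∩ circle(D,3.00): a=7.8465, h=1.5597
θ=71°:   candidates: C₊=(9.1792,2.3843) cross=16.236; C₋=(8.0458,-0.5220) cross=-16.236
θ=71°:   branch - wants cross < 0 → take C=(8.0458,-0.5220) (cross=-16.236)
θ=71°: ex = (C−B)/|BC| = (0.8429,-0.5380); ey = (0.5380,0.8429)
θ=71°: P = B + -1.13·ex + -1.84·ey = (-0.6402,2.8390)

θ=59°: 0.04 2.67
θ=71°: -0.64 2.84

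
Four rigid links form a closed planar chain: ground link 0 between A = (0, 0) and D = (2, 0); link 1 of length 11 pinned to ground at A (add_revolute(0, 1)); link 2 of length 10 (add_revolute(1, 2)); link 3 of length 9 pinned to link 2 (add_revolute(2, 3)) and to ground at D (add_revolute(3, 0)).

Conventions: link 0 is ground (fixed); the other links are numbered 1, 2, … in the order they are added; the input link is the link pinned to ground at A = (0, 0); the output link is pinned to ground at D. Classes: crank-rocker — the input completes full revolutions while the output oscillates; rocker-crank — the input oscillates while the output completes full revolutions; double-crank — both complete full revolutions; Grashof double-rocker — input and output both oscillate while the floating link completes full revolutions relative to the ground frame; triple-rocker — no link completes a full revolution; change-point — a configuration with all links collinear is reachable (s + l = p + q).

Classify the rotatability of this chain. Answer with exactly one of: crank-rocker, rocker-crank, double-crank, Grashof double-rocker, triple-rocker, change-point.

lengths: ground=2, input=11, coupler=10, output=9
sorted: s=2 (shortest), l=11 (longest), p+q=19
s + l = 13 vs p + q = 19
s + l < p + q (Grashof) with shortest = ground link → double-crank

double-crank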